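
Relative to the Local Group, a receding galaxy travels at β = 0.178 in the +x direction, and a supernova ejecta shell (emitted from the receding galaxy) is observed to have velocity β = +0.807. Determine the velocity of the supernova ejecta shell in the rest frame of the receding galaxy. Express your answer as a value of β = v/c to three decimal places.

β = +0.735

Invert the composition law: u' = (u − v)/(1 − uv/c²).
u' = (0.807 − 0.178) / (1 − (0.807)(0.178)) = 0.6290/0.8564 = 0.7345.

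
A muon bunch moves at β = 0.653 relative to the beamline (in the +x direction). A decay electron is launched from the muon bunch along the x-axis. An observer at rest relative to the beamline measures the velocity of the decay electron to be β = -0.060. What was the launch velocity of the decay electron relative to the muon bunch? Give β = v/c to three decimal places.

β = -0.686

Invert the composition law: u' = (u − v)/(1 − uv/c²).
u' = (-0.060 − 0.653) / (1 − (-0.060)(0.653)) = -0.7130/1.0392 = -0.6861.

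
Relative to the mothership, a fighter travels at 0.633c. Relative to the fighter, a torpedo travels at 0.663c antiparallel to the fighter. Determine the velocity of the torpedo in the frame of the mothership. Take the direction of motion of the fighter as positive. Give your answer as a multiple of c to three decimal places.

-0.052c

With v = 0.633 and u' = -0.663 (in units of c),
u = (u' + v)/(1 + u'v/c²):
u = (-0.663 + 0.633) / (1 + (-0.663)·0.633) = -0.0300/0.5803 = -0.0517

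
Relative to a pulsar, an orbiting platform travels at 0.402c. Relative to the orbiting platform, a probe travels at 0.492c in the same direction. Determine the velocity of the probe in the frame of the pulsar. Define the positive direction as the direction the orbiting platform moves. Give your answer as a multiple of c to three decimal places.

0.746c

With v = 0.402 and u' = 0.492 (in units of c),
u = (u' + v)/(1 + u'v/c²):
u = (0.492 + 0.402) / (1 + 0.492·0.402) = 0.8940/1.1978 = 0.7464
(Galilean addition would give +0.894c.)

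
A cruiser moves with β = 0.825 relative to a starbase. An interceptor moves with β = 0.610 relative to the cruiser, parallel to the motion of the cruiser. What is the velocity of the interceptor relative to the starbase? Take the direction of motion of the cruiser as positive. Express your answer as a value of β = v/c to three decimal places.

β = 0.955

With v = 0.825 and u' = 0.610 (in units of c),
u = (u' + v)/(1 + u'v/c²):
u = (0.610 + 0.825) / (1 + 0.610·0.825) = 1.4350/1.5032 = 0.9546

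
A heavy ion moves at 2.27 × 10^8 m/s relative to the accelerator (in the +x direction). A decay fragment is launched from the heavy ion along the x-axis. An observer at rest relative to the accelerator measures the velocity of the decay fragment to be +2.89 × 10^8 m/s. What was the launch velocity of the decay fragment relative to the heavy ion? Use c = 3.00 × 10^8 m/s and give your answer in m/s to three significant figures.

+2.29 × 10^8 m/s

v = 0.757c, u = 0.963c.
Invert the composition law: u' = (u − v)/(1 − uv/c²).
u' = (0.963 − 0.757) / (1 − (0.963)(0.757)) = 0.2067/0.2711 = 0.7624.
u' = 0.7624 × 3.00 × 10^8 m/s.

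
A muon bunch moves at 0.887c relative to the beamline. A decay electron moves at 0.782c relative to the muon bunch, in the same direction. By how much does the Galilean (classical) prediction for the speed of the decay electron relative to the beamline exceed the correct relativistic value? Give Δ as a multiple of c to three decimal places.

Galilean: u_cl = 0.782 + 0.887 = 1.6690.
Relativistic: u_rel = (0.782 + 0.887) / (1 + 0.782·0.887) = 1.6690/1.6936 = 0.9855.
Δ = 1.6690 − 0.9855 = 0.6835.
(The classical prediction exceeds c; the relativistic result does not.)

Δ = 0.684c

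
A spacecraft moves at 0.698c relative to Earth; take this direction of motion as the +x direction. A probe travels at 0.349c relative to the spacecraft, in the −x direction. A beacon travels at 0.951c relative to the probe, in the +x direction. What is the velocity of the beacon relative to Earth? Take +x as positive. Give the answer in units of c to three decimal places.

Apply u = (u' + v)/(1 + u'v/c²) successively, working outward toward Earth.
Start: velocity of the spacecraft relative to Earth = 0.6980c.
Compose with the probe (u' = -0.349 in the spacecraft frame): u_1 = (-0.349 + 0.698) / (1 + (-0.349)·0.698) = 0.3490/0.7564 = 0.4614.
Compose with the beacon (u' = 0.951 in the probe frame): u_2 = (0.951 + 0.461) / (1 + 0.951·0.461) = 1.4124/1.4388 = 0.9817.

+0.982c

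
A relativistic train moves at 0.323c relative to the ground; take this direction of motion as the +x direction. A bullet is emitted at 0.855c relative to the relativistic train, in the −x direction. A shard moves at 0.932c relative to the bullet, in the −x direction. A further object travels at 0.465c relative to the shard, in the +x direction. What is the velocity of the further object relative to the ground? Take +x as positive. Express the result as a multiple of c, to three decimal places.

Apply u = (u' + v)/(1 + u'v/c²) successively, working outward toward the ground.
Start: velocity of the relativistic train relative to the ground = 0.3230c.
Compose with the bullet (u' = -0.855 in the relativistic train frame): u_1 = (-0.855 + 0.323) / (1 + (-0.855)·0.323) = -0.5320/0.7238 = -0.7350.
Compose with the shard (u' = -0.932 in the bullet frame): u_2 = (-0.932 + (-0.735)) / (1 + (-0.932)·(-0.735)) = -1.6670/1.6850 = -0.9893.
Compose with the further object (u' = 0.465 in the shard frame): u_3 = (0.465 + (-0.989)) / (1 + 0.465·(-0.989)) = -0.5243/0.5400 = -0.9710.

-0.971c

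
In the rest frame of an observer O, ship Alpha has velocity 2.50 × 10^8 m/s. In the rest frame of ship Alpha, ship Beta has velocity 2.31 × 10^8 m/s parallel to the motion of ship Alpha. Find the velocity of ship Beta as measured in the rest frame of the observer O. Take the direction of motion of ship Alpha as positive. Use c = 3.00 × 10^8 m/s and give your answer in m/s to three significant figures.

In units of c (dividing by 3.00 × 10^8 m/s): v = 0.833, u' = 0.770.
u = (u' + v)/(1 + u'v/c²):
u = (0.770 + 0.833) / (1 + 0.770·0.833) = 1.6033/1.6417 = 0.9766
Converting back: u = 0.9766 × 3.00 × 10^8 m/s.

2.93 × 10^8 m/s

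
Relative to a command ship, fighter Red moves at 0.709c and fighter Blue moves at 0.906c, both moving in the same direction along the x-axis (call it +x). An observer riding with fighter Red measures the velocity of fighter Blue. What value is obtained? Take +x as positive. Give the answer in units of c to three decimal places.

+0.551c

β_A = 0.709, β_B = 0.906.
Transform to A's frame with the inverse velocity-addition law: u' = (u − v)/(1 − uv/c²), taking u = β_B and v = β_A.
u' = (0.906 − 0.709) / (1 − (0.709)(0.906)) = 0.1970/0.3576 = 0.5508.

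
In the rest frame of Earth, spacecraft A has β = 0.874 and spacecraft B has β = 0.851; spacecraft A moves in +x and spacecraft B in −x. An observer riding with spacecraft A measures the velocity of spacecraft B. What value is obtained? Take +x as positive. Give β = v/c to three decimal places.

β_A = 0.874, β_B = -0.851.
Transform to A's frame with the inverse velocity-addition law: u' = (u − v)/(1 − uv/c²), taking u = β_B and v = β_A.
u' = (-0.851 − 0.874) / (1 − (0.874)(-0.851)) = -1.7250/1.7438 = -0.9892.

β = -0.989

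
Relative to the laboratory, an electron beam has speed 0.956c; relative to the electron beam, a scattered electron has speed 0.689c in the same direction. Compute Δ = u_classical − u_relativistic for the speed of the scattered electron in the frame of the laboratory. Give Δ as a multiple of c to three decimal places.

Galilean: u_cl = 0.689 + 0.956 = 1.6450.
Relativistic: u_rel = (0.689 + 0.956) / (1 + 0.689·0.956) = 1.6450/1.6587 = 0.9918.
Δ = 1.6450 − 0.9918 = 0.6532.
(The classical prediction exceeds c; the relativistic result does not.)

Δ = 0.653c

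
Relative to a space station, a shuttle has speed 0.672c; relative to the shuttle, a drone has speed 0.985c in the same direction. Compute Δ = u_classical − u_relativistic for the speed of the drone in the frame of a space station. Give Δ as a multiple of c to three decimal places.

Galilean: u_cl = 0.985 + 0.672 = 1.6570.
Relativistic: u_rel = (0.985 + 0.672) / (1 + 0.985·0.672) = 1.6570/1.6619 = 0.9970.
Δ = 1.6570 − 0.9970 = 0.6600.
(The classical prediction exceeds c; the relativistic result does not.)

Δ = 0.660c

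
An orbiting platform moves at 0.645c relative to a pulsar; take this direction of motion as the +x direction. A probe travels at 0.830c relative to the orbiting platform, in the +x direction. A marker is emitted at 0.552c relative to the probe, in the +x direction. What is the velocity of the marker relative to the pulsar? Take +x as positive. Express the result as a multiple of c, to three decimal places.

Apply u = (u' + v)/(1 + u'v/c²) successively, working outward toward the pulsar.
Start: velocity of the orbiting platform relative to the pulsar = 0.6450c.
Compose with the probe (u' = 0.830 in the orbiting platform frame): u_1 = (0.830 + 0.645) / (1 + 0.830·0.645) = 1.4750/1.5353 = 0.9607.
Compose with the marker (u' = 0.552 in the probe frame): u_2 = (0.552 + 0.961) / (1 + 0.552·0.961) = 1.5127/1.5303 = 0.9885.

0.988c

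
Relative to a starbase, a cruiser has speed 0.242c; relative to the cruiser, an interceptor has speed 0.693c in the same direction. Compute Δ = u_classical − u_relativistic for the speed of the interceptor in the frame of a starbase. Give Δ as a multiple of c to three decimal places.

Galilean: u_cl = 0.693 + 0.242 = 0.9350.
Relativistic: u_rel = (0.693 + 0.242) / (1 + 0.693·0.242) = 0.9350/1.1677 = 0.8007.
Δ = 0.9350 − 0.8007 = 0.1343.

Δ = 0.134c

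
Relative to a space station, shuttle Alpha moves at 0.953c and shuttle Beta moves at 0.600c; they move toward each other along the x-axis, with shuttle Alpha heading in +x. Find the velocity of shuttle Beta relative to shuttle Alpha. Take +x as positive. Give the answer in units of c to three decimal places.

β_A = 0.953, β_B = -0.600.
Transform to A's frame with the inverse velocity-addition law: u' = (u − v)/(1 − uv/c²), taking u = β_B and v = β_A.
u' = (-0.600 − 0.953) / (1 − (0.953)(-0.600)) = -1.5530/1.5718 = -0.9880.

-0.988c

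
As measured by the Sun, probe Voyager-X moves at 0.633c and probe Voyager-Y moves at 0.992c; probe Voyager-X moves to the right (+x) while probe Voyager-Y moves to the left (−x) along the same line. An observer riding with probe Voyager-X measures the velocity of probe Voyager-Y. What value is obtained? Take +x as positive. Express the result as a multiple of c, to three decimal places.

β_A = 0.633, β_B = -0.992.
Transform to A's frame with the inverse velocity-addition law: u' = (u − v)/(1 − uv/c²), taking u = β_B and v = β_A.
u' = (-0.992 − 0.633) / (1 − (0.633)(-0.992)) = -1.6250/1.6279 = -0.9982.

-0.998c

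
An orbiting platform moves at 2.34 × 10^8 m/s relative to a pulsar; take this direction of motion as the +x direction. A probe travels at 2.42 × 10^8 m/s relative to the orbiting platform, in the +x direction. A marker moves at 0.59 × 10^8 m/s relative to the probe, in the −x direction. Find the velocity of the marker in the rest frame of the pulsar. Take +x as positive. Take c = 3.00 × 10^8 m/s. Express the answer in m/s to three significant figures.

Apply u = (u' + v)/(1 + u'v/c²) successively, working outward toward the pulsar.
(Dividing each given speed by c = 3.00 × 10^8 m/s to work in units of c.)
Start: velocity of the orbiting platform relative to the pulsar = 0.7800c.
Compose with the probe (u' = 0.807 in the orbiting platform frame): u_1 = (0.807 + 0.780) / (1 + 0.807·0.780) = 1.5867/1.6292 = 0.9739.
Compose with the marker (u' = -0.197 in the probe frame): u_2 = (-0.197 + 0.974) / (1 + (-0.197)·0.974) = 0.7772/0.8085 = 0.9614.
So u = 0.9614 × 3.00 × 10^8 m/s.

+2.88 × 10^8 m/s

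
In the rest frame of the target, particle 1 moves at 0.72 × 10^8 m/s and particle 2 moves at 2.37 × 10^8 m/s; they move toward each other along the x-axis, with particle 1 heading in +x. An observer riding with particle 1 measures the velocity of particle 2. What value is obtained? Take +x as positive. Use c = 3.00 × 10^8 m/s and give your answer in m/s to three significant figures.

-2.60 × 10^8 m/s

β_A = 0.240, β_B = -0.790 (dividing each by c = 3.00 × 10^8 m/s).
Transform to A's frame with the inverse velocity-addition law: u' = (u − v)/(1 − uv/c²), taking u = β_B and v = β_A.
u' = (-0.790 − 0.240) / (1 − (0.240)(-0.790)) = -1.0300/1.1896 = -0.8658.
u' = -0.8658 × 3.00 × 10^8 m/s.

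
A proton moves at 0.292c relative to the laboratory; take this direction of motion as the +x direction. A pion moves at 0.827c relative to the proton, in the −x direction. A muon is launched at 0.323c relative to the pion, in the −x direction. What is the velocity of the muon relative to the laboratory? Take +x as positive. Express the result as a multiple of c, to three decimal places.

Apply u = (u' + v)/(1 + u'v/c²) successively, working outward toward the laboratory.
Start: velocity of the proton relative to the laboratory = 0.2920c.
Compose with the pion (u' = -0.827 in the proton frame): u_1 = (-0.827 + 0.292) / (1 + (-0.827)·0.292) = -0.5350/0.7585 = -0.7053.
Compose with the muon (u' = -0.323 in the pion frame): u_2 = (-0.323 + (-0.705)) / (1 + (-0.323)·(-0.705)) = -1.0283/1.2278 = -0.8375.

-0.838c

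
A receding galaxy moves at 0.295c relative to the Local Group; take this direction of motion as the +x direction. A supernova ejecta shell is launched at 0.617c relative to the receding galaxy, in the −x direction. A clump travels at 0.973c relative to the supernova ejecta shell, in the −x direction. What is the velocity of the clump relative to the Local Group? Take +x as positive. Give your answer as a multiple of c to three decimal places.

-0.988c

Apply u = (u' + v)/(1 + u'v/c²) successively, working outward toward the Local Group.
Start: velocity of the receding galaxy relative to the Local Group = 0.2950c.
Compose with the supernova ejecta shell (u' = -0.617 in the receding galaxy frame): u_1 = (-0.617 + 0.295) / (1 + (-0.617)·0.295) = -0.3220/0.8180 = -0.3937.
Compose with the clump (u' = -0.973 in the supernova ejecta shell frame): u_2 = (-0.973 + (-0.394)) / (1 + (-0.973)·(-0.394)) = -1.3667/1.3830 = -0.9882.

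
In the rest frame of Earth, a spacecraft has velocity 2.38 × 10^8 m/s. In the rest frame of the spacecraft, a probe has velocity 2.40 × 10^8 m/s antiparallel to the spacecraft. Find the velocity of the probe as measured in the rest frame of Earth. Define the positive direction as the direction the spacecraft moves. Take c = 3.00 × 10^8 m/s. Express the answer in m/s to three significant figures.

In units of c (dividing by 3.00 × 10^8 m/s): v = 0.793, u' = -0.800.
u = (u' + v)/(1 + u'v/c²):
u = (-0.800 + 0.793) / (1 + (-0.800)·0.793) = -0.0067/0.3653 = -0.0182
Converting back: u = -0.0182 × 3.00 × 10^8 m/s.

-5.47 × 10^6 m/s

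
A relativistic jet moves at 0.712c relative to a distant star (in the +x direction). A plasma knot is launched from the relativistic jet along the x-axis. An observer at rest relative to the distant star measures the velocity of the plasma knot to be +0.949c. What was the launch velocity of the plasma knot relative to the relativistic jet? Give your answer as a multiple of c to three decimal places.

+0.731c

Invert the composition law: u' = (u − v)/(1 − uv/c²).
u' = (0.949 − 0.712) / (1 − (0.949)(0.712)) = 0.2370/0.3243 = 0.7308.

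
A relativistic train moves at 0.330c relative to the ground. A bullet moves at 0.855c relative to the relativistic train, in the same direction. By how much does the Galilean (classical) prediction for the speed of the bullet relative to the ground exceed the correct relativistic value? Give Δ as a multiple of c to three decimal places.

Δ = 0.261c

Galilean: u_cl = 0.855 + 0.330 = 1.1850.
Relativistic: u_rel = (0.855 + 0.330) / (1 + 0.855·0.330) = 1.1850/1.2821 = 0.9242.
Δ = 1.1850 − 0.9242 = 0.2608.
(The classical prediction exceeds c; the relativistic result does not.)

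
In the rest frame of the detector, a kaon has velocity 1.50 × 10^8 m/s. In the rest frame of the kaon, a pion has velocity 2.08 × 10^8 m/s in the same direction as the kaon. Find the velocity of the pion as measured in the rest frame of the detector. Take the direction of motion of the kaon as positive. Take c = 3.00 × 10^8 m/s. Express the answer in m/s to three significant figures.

2.66 × 10^8 m/s

In units of c (dividing by 3.00 × 10^8 m/s): v = 0.500, u' = 0.693.
u = (u' + v)/(1 + u'v/c²):
u = (0.693 + 0.500) / (1 + 0.693·0.500) = 1.1933/1.3467 = 0.8861
(Galilean addition would give +1.193c, exceeding c.)
Converting back: u = 0.8861 × 3.00 × 10^8 m/s.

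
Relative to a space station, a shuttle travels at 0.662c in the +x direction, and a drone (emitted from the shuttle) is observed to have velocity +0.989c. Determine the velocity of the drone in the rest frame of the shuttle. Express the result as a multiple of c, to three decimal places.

+0.947c

Invert the composition law: u' = (u − v)/(1 − uv/c²).
u' = (0.989 − 0.662) / (1 − (0.989)(0.662)) = 0.3270/0.3453 = 0.9471.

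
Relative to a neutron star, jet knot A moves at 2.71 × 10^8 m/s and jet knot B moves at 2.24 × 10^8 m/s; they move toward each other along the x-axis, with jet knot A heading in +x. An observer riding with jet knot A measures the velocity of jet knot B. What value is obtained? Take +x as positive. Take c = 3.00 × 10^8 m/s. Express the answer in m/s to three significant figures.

β_A = 0.903, β_B = -0.747 (dividing each by c = 3.00 × 10^8 m/s).
Transform to A's frame with the inverse velocity-addition law: u' = (u − v)/(1 − uv/c²), taking u = β_B and v = β_A.
u' = (-0.747 − 0.903) / (1 − (0.903)(-0.747)) = -1.6500/1.6745 = -0.9854.
u' = -0.9854 × 3.00 × 10^8 m/s.

-2.96 × 10^8 m/s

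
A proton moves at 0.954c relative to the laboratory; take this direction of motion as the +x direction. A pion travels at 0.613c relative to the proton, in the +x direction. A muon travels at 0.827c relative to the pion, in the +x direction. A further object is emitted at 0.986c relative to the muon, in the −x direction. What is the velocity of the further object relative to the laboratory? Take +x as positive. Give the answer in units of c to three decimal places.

+0.859c

Apply u = (u' + v)/(1 + u'v/c²) successively, working outward toward the laboratory.
Start: velocity of the proton relative to the laboratory = 0.9540c.
Compose with the pion (u' = 0.613 in the proton frame): u_1 = (0.613 + 0.954) / (1 + 0.613·0.954) = 1.5670/1.5848 = 0.9888.
Compose with the muon (u' = 0.827 in the pion frame): u_2 = (0.827 + 0.989) / (1 + 0.827·0.989) = 1.8158/1.8177 = 0.9989.
Compose with the further object (u' = -0.986 in the muon frame): u_3 = (-0.986 + 0.999) / (1 + (-0.986)·0.999) = 0.0129/0.0151 = 0.8590.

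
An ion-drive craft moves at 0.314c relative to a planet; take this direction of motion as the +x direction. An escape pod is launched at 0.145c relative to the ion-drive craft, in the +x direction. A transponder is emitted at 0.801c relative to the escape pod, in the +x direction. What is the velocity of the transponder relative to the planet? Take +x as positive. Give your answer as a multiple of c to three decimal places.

0.917c

Apply u = (u' + v)/(1 + u'v/c²) successively, working outward toward the planet.
Start: velocity of the ion-drive craft relative to the planet = 0.3140c.
Compose with the escape pod (u' = 0.145 in the ion-drive craft frame): u_1 = (0.145 + 0.314) / (1 + 0.145·0.314) = 0.4590/1.0455 = 0.4390.
Compose with the transponder (u' = 0.801 in the escape pod frame): u_2 = (0.801 + 0.439) / (1 + 0.801·0.439) = 1.2400/1.3516 = 0.9174.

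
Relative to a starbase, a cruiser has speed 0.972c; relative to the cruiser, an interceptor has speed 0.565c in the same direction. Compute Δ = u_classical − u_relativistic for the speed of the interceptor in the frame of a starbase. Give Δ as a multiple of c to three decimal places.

Δ = 0.545c

Galilean: u_cl = 0.565 + 0.972 = 1.5370.
Relativistic: u_rel = (0.565 + 0.972) / (1 + 0.565·0.972) = 1.5370/1.5492 = 0.9921.
Δ = 1.5370 − 0.9921 = 0.5449.
(The classical prediction exceeds c; the relativistic result does not.)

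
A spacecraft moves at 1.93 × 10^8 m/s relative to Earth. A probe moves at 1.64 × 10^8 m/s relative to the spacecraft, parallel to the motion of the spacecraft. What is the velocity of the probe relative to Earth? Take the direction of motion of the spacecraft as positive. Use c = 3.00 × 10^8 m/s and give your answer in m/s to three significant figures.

2.64 × 10^8 m/s

In units of c (dividing by 3.00 × 10^8 m/s): v = 0.643, u' = 0.547.
u = (u' + v)/(1 + u'v/c²):
u = (0.547 + 0.643) / (1 + 0.547·0.643) = 1.1900/1.3517 = 0.8804
Converting back: u = 0.8804 × 3.00 × 10^8 m/s.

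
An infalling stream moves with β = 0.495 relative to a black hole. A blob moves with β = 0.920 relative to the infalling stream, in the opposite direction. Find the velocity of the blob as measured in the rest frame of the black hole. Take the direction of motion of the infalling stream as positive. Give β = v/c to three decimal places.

β = -0.780

With v = 0.495 and u' = -0.920 (in units of c),
u = (u' + v)/(1 + u'v/c²):
u = (-0.920 + 0.495) / (1 + (-0.920)·0.495) = -0.4250/0.5446 = -0.7804
(Galilean addition would give -0.425c.)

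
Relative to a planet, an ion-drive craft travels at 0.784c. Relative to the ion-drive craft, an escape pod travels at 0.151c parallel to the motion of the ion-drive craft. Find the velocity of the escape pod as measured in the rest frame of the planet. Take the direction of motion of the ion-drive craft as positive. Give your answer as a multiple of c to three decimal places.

With v = 0.784 and u' = 0.151 (in units of c),
u = (u' + v)/(1 + u'v/c²):
u = (0.151 + 0.784) / (1 + 0.151·0.784) = 0.9350/1.1184 = 0.8360
(Galilean addition would give +0.935c.)

0.836c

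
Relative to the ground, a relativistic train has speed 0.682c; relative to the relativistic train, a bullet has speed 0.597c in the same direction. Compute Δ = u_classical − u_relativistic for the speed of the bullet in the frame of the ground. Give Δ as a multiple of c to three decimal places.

Δ = 0.370c

Galilean: u_cl = 0.597 + 0.682 = 1.2790.
Relativistic: u_rel = (0.597 + 0.682) / (1 + 0.597·0.682) = 1.2790/1.4072 = 0.9089.
Δ = 1.2790 − 0.9089 = 0.3701.
(The classical prediction exceeds c; the relativistic result does not.)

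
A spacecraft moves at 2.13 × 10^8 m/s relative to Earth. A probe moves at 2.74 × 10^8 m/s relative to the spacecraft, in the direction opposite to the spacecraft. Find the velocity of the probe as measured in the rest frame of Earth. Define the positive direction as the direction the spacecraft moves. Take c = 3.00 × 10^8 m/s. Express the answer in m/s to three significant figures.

-1.74 × 10^8 m/s

In units of c (dividing by 3.00 × 10^8 m/s): v = 0.710, u' = -0.913.
u = (u' + v)/(1 + u'v/c²):
u = (-0.913 + 0.710) / (1 + (-0.913)·0.710) = -0.2033/0.3515 = -0.5784
Converting back: u = -0.5784 × 3.00 × 10^8 m/s.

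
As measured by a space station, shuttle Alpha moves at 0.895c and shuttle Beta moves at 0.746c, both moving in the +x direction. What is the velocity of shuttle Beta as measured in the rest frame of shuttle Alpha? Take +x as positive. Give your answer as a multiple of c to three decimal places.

β_A = 0.895, β_B = 0.746.
Transform to A's frame with the inverse velocity-addition law: u' = (u − v)/(1 − uv/c²), taking u = β_B and v = β_A.
u' = (0.746 − 0.895) / (1 − (0.895)(0.746)) = -0.1490/0.3323 = -0.4483.

-0.448c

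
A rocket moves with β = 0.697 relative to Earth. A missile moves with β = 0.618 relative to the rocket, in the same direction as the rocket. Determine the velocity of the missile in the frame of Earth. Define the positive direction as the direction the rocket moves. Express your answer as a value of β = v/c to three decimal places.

β = 0.919

With v = 0.697 and u' = 0.618 (in units of c),
u = (u' + v)/(1 + u'v/c²):
u = (0.618 + 0.697) / (1 + 0.618·0.697) = 1.3150/1.4307 = 0.9191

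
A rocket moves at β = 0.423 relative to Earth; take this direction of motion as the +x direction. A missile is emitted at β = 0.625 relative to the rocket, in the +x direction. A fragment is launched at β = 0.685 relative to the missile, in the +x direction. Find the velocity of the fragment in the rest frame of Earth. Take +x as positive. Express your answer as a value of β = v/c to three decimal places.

β = 0.966

Apply u = (u' + v)/(1 + u'v/c²) successively, working outward toward Earth.
Start: velocity of the rocket relative to Earth = 0.4230c.
Compose with the missile (u' = 0.625 in the rocket frame): u_1 = (0.625 + 0.423) / (1 + 0.625·0.423) = 1.0480/1.2644 = 0.8289.
Compose with the fragment (u' = 0.685 in the missile frame): u_2 = (0.685 + 0.829) / (1 + 0.685·0.829) = 1.5139/1.5678 = 0.9656.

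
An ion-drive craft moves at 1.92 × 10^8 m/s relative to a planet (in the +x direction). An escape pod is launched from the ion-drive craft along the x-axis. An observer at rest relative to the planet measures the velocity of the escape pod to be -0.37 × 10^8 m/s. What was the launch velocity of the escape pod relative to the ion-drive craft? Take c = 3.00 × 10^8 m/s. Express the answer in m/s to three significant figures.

-2.12 × 10^8 m/s

v = 0.640c, u = -0.123c.
Invert the composition law: u' = (u − v)/(1 − uv/c²).
u' = (-0.123 − 0.640) / (1 − (-0.123)(0.640)) = -0.7633/1.0789 = -0.7075.
u' = -0.7075 × 3.00 × 10^8 m/s.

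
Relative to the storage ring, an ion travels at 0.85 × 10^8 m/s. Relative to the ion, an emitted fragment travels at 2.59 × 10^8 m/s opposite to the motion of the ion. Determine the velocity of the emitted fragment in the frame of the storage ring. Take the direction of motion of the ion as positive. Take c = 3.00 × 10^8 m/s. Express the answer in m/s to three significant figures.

In units of c (dividing by 3.00 × 10^8 m/s): v = 0.283, u' = -0.863.
u = (u' + v)/(1 + u'v/c²):
u = (-0.863 + 0.283) / (1 + (-0.863)·0.283) = -0.5800/0.7554 = -0.7678
(Galilean addition would give -0.580c.)
Converting back: u = -0.7678 × 3.00 × 10^8 m/s.

-2.30 × 10^8 m/s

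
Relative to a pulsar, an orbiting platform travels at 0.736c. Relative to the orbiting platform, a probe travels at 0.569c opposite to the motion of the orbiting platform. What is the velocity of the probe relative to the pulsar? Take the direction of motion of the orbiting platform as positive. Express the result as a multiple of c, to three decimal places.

With v = 0.736 and u' = -0.569 (in units of c),
u = (u' + v)/(1 + u'v/c²):
u = (-0.569 + 0.736) / (1 + (-0.569)·0.736) = 0.1670/0.5812 = 0.2873

+0.287c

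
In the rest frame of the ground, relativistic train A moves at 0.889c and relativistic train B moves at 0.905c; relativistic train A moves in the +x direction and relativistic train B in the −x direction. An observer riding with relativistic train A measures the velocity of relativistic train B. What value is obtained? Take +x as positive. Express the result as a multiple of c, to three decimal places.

-0.994c

β_A = 0.889, β_B = -0.905.
Transform to A's frame with the inverse velocity-addition law: u' = (u − v)/(1 − uv/c²), taking u = β_B and v = β_A.
u' = (-0.905 − 0.889) / (1 − (0.889)(-0.905)) = -1.7940/1.8045 = -0.9942.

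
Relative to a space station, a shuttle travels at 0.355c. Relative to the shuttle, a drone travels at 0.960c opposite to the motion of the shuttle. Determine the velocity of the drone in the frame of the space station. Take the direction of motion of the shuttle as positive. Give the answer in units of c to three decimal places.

With v = 0.355 and u' = -0.960 (in units of c),
u = (u' + v)/(1 + u'v/c²):
u = (-0.960 + 0.355) / (1 + (-0.960)·0.355) = -0.6050/0.6592 = -0.9178

-0.918c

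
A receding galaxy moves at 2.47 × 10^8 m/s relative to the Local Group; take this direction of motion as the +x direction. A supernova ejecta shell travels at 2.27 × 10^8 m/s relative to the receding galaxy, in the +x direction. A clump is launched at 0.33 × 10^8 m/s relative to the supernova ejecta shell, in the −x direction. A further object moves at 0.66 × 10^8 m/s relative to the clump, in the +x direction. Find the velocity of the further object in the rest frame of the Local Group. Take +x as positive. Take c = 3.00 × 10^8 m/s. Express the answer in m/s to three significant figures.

+2.94 × 10^8 m/s

Apply u = (u' + v)/(1 + u'v/c²) successively, working outward toward the Local Group.
(Dividing each given speed by c = 3.00 × 10^8 m/s to work in units of c.)
Start: velocity of the receding galaxy relative to the Local Group = 0.8233c.
Compose with the supernova ejecta shell (u' = 0.757 in the receding galaxy frame): u_1 = (0.757 + 0.823) / (1 + 0.757·0.823) = 1.5800/1.6230 = 0.9735.
Compose with the clump (u' = -0.110 in the supernova ejecta shell frame): u_2 = (-0.110 + 0.974) / (1 + (-0.110)·0.974) = 0.8635/0.8929 = 0.9671.
Compose with the further object (u' = 0.220 in the clump frame): u_3 = (0.220 + 0.967) / (1 + 0.220·0.967) = 1.1871/1.2128 = 0.9788.
So u = 0.9788 × 3.00 × 10^8 m/s.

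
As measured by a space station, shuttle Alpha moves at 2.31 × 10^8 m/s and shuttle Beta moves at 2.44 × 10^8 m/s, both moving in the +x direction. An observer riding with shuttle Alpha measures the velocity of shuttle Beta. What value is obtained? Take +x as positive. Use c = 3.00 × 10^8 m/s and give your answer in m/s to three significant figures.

β_A = 0.770, β_B = 0.813 (dividing each by c = 3.00 × 10^8 m/s).
Transform to A's frame with the inverse velocity-addition law: u' = (u − v)/(1 − uv/c²), taking u = β_B and v = β_A.
u' = (0.813 − 0.770) / (1 − (0.770)(0.813)) = 0.0433/0.3737 = 0.1159.
u' = 0.1159 × 3.00 × 10^8 m/s.

+3.48 × 10^7 m/s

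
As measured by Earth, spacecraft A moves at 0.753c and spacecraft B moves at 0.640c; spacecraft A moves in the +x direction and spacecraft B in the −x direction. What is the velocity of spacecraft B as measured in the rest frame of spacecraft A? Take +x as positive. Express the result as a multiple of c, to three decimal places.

-0.940c

β_A = 0.753, β_B = -0.640.
Transform to A's frame with the inverse velocity-addition law: u' = (u − v)/(1 − uv/c²), taking u = β_B and v = β_A.
u' = (-0.640 − 0.753) / (1 − (0.753)(-0.640)) = -1.3930/1.4819 = -0.9400.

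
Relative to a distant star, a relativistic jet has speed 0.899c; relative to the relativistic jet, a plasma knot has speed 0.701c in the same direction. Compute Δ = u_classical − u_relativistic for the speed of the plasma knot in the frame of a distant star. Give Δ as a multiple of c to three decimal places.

Δ = 0.619c

Galilean: u_cl = 0.701 + 0.899 = 1.6000.
Relativistic: u_rel = (0.701 + 0.899) / (1 + 0.701·0.899) = 1.6000/1.6302 = 0.9815.
Δ = 1.6000 − 0.9815 = 0.6185.
(The classical prediction exceeds c; the relativistic result does not.)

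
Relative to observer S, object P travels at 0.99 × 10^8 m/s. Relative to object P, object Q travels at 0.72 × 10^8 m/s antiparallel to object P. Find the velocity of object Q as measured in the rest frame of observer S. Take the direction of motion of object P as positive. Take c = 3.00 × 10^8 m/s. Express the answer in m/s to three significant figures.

In units of c (dividing by 3.00 × 10^8 m/s): v = 0.330, u' = -0.240.
u = (u' + v)/(1 + u'v/c²):
u = (-0.240 + 0.330) / (1 + (-0.240)·0.330) = 0.0900/0.9208 = 0.0977
Converting back: u = 0.0977 × 3.00 × 10^8 m/s.

+2.93 × 10^7 m/s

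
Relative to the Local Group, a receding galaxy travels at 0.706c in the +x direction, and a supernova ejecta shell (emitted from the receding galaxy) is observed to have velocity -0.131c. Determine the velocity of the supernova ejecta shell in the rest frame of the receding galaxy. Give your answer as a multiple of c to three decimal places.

-0.766c

Invert the composition law: u' = (u − v)/(1 − uv/c²).
u' = (-0.131 − 0.706) / (1 − (-0.131)(0.706)) = -0.8370/1.0925 = -0.7661.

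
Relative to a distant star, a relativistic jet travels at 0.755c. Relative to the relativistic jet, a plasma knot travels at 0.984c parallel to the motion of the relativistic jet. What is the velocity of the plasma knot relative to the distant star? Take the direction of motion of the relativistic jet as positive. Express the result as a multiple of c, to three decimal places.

With v = 0.755 and u' = 0.984 (in units of c),
u = (u' + v)/(1 + u'v/c²):
u = (0.984 + 0.755) / (1 + 0.984·0.755) = 1.7390/1.7429 = 0.9978

0.998c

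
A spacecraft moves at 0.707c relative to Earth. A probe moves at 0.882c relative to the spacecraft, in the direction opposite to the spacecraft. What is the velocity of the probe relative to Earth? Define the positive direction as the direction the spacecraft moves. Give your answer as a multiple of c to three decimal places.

-0.465c

With v = 0.707 and u' = -0.882 (in units of c),
u = (u' + v)/(1 + u'v/c²):
u = (-0.882 + 0.707) / (1 + (-0.882)·0.707) = -0.1750/0.3764 = -0.4649
(Galilean addition would give -0.175c.)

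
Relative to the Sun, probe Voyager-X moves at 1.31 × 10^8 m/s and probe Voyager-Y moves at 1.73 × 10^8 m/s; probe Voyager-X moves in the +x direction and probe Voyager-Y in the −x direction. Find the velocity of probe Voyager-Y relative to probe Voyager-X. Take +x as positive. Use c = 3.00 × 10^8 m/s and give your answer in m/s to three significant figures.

-2.43 × 10^8 m/s

β_A = 0.437, β_B = -0.577 (dividing each by c = 3.00 × 10^8 m/s).
Transform to A's frame with the inverse velocity-addition law: u' = (u − v)/(1 − uv/c²), taking u = β_B and v = β_A.
u' = (-0.577 − 0.437) / (1 − (0.437)(-0.577)) = -1.0133/1.2518 = -0.8095.
u' = -0.8095 × 3.00 × 10^8 m/s.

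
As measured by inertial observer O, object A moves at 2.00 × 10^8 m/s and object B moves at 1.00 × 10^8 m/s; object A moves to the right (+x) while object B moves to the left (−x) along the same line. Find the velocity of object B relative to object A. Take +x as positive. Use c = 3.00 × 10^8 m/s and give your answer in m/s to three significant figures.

-2.45 × 10^8 m/s

β_A = 0.667, β_B = -0.333 (dividing each by c = 3.00 × 10^8 m/s).
Transform to A's frame with the inverse velocity-addition law: u' = (u − v)/(1 − uv/c²), taking u = β_B and v = β_A.
u' = (-0.333 − 0.667) / (1 − (0.667)(-0.333)) = -1.0000/1.2222 = -0.8182.
u' = -0.8182 × 3.00 × 10^8 m/s.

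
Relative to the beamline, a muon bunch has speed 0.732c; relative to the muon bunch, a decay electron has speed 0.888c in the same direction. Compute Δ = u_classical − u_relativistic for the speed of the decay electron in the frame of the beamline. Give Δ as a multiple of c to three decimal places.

Galilean: u_cl = 0.888 + 0.732 = 1.6200.
Relativistic: u_rel = (0.888 + 0.732) / (1 + 0.888·0.732) = 1.6200/1.6500 = 0.9818.
Δ = 1.6200 − 0.9818 = 0.6382.
(The classical prediction exceeds c; the relativistic result does not.)

Δ = 0.638c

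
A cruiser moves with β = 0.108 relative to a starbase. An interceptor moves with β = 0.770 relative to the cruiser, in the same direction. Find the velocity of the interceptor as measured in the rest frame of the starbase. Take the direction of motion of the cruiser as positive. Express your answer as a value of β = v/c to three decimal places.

β = 0.811

With v = 0.108 and u' = 0.770 (in units of c),
u = (u' + v)/(1 + u'v/c²):
u = (0.770 + 0.108) / (1 + 0.770·0.108) = 0.8780/1.0832 = 0.8106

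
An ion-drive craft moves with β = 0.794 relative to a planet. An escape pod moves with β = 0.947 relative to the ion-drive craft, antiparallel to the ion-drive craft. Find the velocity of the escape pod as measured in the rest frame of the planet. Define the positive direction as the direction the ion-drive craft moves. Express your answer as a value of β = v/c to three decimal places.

With v = 0.794 and u' = -0.947 (in units of c),
u = (u' + v)/(1 + u'v/c²):
u = (-0.947 + 0.794) / (1 + (-0.947)·0.794) = -0.1530/0.2481 = -0.6167
(Galilean addition would give -0.153c.)

β = -0.617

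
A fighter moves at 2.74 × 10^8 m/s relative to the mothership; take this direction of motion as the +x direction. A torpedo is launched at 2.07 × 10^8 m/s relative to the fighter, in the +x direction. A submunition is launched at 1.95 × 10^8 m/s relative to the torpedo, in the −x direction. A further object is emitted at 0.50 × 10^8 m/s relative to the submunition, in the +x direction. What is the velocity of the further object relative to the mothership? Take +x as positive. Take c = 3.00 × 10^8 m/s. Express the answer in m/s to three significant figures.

Apply u = (u' + v)/(1 + u'v/c²) successively, working outward toward the mothership.
(Dividing each given speed by c = 3.00 × 10^8 m/s to work in units of c.)
Start: velocity of the fighter relative to the mothership = 0.9133c.
Compose with the torpedo (u' = 0.690 in the fighter frame): u_1 = (0.690 + 0.913) / (1 + 0.690·0.913) = 1.6033/1.6302 = 0.9835.
Compose with the submunition (u' = -0.650 in the torpedo frame): u_2 = (-0.650 + 0.984) / (1 + (-0.650)·0.984) = 0.3335/0.3607 = 0.9246.
Compose with the further object (u' = 0.167 in the submunition frame): u_3 = (0.167 + 0.925) / (1 + 0.167·0.925) = 1.0913/1.1541 = 0.9456.
So u = 0.9456 × 3.00 × 10^8 m/s.

+2.84 × 10^8 m/s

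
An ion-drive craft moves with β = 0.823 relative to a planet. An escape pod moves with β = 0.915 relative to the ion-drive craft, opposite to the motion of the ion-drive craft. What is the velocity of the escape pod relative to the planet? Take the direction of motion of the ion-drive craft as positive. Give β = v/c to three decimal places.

β = -0.373

With v = 0.823 and u' = -0.915 (in units of c),
u = (u' + v)/(1 + u'v/c²):
u = (-0.915 + 0.823) / (1 + (-0.915)·0.823) = -0.0920/0.2470 = -0.3725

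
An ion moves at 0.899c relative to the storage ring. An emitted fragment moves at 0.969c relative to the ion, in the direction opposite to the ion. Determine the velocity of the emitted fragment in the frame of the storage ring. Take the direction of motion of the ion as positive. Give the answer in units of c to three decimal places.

With v = 0.899 and u' = -0.969 (in units of c),
u = (u' + v)/(1 + u'v/c²):
u = (-0.969 + 0.899) / (1 + (-0.969)·0.899) = -0.0700/0.1289 = -0.5432
(Galilean addition would give -0.070c.)

-0.543c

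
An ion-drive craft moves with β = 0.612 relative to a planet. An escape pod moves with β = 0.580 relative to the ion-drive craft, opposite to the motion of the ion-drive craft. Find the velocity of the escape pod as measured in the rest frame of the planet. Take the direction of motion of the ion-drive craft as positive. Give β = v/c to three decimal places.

With v = 0.612 and u' = -0.580 (in units of c),
u = (u' + v)/(1 + u'v/c²):
u = (-0.580 + 0.612) / (1 + (-0.580)·0.612) = 0.0320/0.6450 = 0.0496
(Galilean addition would give +0.032c.)

β = +0.050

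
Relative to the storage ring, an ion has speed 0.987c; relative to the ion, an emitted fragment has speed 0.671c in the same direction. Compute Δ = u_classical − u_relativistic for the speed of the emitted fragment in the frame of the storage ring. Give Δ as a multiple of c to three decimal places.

Galilean: u_cl = 0.671 + 0.987 = 1.6580.
Relativistic: u_rel = (0.671 + 0.987) / (1 + 0.671·0.987) = 1.6580/1.6623 = 0.9974.
Δ = 1.6580 − 0.9974 = 0.6606.
(The classical prediction exceeds c; the relativistic result does not.)

Δ = 0.661c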